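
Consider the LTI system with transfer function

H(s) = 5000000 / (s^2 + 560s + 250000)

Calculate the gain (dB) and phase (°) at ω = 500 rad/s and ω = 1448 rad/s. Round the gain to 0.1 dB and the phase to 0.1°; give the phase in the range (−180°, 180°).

ω = 500: 25.0 dB, -90.0°; ω = 1448: 7.9 dB, -156.3°

At s = jω = j500:
quadratic: (j500)² + 560·j500 + 250000 = 0 + j280000 → |·| ≈ 2.8e+05, ∠ ≈ 90.00°
|H| = 5000000 / 2.8e+05 ≈ 17.857
Gain = 20 log₁₀(17.857) ≈ 25.04 dB
∠H = 0.00° − 90.00° = -90.00°

At s = jω = j1448:
quadratic: (j1448)² + 560·j1448 + 250000 = -1846704 + j810880 → |·| ≈ 2.0169e+06, ∠ ≈ 156.29°
|H| = 5000000 / 2.0169e+06 ≈ 2.4791
Gain = 20 log₁₀(2.4791) ≈ 7.89 dB
∠H = 0.00° − 156.29° = -156.29°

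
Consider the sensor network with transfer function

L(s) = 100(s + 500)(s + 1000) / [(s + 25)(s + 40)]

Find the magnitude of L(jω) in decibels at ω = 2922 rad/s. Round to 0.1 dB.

40.6 dB

At s = jω = j2922:
zero (s+500): 500 + j2922 → |·| = √(500²+2922²) = √8788084 ≈ 2964.5, ∠ = arctan(2922/500) ≈ 80.29°
zero (s+1000): 1000 + j2922 → |·| = √(1000²+2922²) = √9538084 ≈ 3088.4, ∠ = arctan(2922/1000) ≈ 71.11°
pole (s+25): 25 + j2922 → |·| = √(25²+2922²) = √8538709 ≈ 2922.1, ∠ = arctan(2922/25) ≈ 89.51°
pole (s+40): 40 + j2922 → |·| = √(40²+2922²) = √8539684 ≈ 2922.3, ∠ = arctan(2922/40) ≈ 89.22°
|L| = 100 · 9.1556e+06 / 8.5393e+06 ≈ 107.22
Gain = 20 log₁₀(107.22) ≈ 40.61 dB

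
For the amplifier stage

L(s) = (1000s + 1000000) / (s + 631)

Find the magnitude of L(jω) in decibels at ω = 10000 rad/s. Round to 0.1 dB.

Substitute s = j10000:
Numerator: 1000(j10000) + 1000000 = 1000000 + j10000000
Denominator: (j10000) + 631 = 631 + j10000
|N| = √(1000000² + 10000000²) ≈ 1.005e+07, ∠N ≈ 84.29°
|D| = √(631² + 10000²) ≈ 10020, ∠D ≈ 86.39°
|L| = 1.005e+07 / 10020 ≈ 1003
Gain = 20 log₁₀(1003) ≈ 60.03 dB

60.0 dB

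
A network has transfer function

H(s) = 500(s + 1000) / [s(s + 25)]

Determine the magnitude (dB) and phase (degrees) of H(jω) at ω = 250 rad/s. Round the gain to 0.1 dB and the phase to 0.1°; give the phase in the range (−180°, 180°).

At s = jω = j250:
zero (s+1000): 1000 + j250 → |·| = √(1000²+250²) = √1062500 ≈ 1030.8, ∠ = arctan(250/1000) ≈ 14.04°
pole (s+25): 25 + j250 → |·| = √(25²+250²) = √63125 ≈ 251.25, ∠ = arctan(250/25) ≈ 84.29°
pole at origin: |s| = 250, ∠ = 90.00° (in denominator)
|H| = 500 · 1030.8 / 62812 ≈ 8.2054
Gain = 20 log₁₀(8.2054) ≈ 18.28 dB
∠H = 14.04° − 174.29° = -160.25°

18.3 dB, -160.3°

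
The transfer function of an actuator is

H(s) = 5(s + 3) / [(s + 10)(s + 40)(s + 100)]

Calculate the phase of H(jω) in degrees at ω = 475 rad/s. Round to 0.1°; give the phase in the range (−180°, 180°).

-162.5°

At s = jω = j475:
zero (s+3): 3 + j475 → |·| = √(3²+475²) = √225634 ≈ 475.01, ∠ = arctan(475/3) ≈ 89.64°
pole (s+10): 10 + j475 → |·| = √(10²+475²) = √225725 ≈ 475.11, ∠ = arctan(475/10) ≈ 88.79°
pole (s+40): 40 + j475 → |·| = √(40²+475²) = √227225 ≈ 476.68, ∠ = arctan(475/40) ≈ 85.19°
pole (s+100): 100 + j475 → |·| = √(100²+475²) = √235625 ≈ 485.41, ∠ = arctan(475/100) ≈ 78.11°
∠H = 89.64° − 252.09° = -162.45°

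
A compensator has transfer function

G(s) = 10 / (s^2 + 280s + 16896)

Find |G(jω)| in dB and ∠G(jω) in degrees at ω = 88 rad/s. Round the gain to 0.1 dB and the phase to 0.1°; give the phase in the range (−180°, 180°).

-68.4 dB, -69.6°

Substitute s = j88:
Numerator: 10 = 10 + j0
Denominator: (j88)^2 + 280(j88) + 16896 = 9152 + j24640
|N| = √(10² + 0²) ≈ 10, ∠N ≈ 0.00°
|D| = √(9152² + 24640²) ≈ 26285, ∠D ≈ 69.62°
|G| = 10 / 26285 ≈ 0.00038045
Gain = 20 log₁₀(0.00038045) ≈ -68.39 dB
∠G = 0.00° − 69.62° = -69.62°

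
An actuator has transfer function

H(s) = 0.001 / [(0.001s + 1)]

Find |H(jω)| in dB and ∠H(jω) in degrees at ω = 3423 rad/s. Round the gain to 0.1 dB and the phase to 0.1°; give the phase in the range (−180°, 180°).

At ω = 3423 rad/s:
pole (1 + j3423·0.001) = 1 + j3.423 → |·| ≈ 3.5661, ∠ ≈ 73.71°
|H| = 0.001 · 1 / (3.5661) ≈ 0.00028042
Gain = 20 log₁₀(0.00028042) ≈ -71.04 dB
∠H = (0°) − (73.71°) = -73.71°

-71.0 dB, -73.7°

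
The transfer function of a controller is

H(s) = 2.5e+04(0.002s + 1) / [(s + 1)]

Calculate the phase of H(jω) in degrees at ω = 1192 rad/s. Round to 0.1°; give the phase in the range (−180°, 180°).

At ω = 1192 rad/s:
zero (1 + j1192·0.002) = 1 + j2.384 → |·| ≈ 2.5852, ∠ ≈ 67.24°
pole (1 + j1192·1) = 1 + j1192 → |·| ≈ 1192, ∠ ≈ 89.95°
∠H = (67.24°) − (89.95°) = -22.71°

-22.7°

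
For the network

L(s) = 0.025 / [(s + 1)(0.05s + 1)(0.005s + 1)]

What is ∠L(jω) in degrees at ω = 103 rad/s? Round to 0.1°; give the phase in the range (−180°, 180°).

164.3°

At ω = 103 rad/s:
pole (1 + j103·1) = 1 + j103 → |·| ≈ 103, ∠ ≈ 89.44°
pole (1 + j103·0.05) = 1 + j5.15 → |·| ≈ 5.2462, ∠ ≈ 79.01°
pole (1 + j103·0.005) = 1 + j0.515 → |·| ≈ 1.1248, ∠ ≈ 27.25°
∠L = (0°) − (89.44° + 79.01° + 27.25°) = -195.70° ≡ 164.30° (principal value)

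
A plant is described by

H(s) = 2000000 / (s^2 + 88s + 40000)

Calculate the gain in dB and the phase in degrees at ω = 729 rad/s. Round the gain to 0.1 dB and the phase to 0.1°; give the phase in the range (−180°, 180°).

At s = jω = j729:
quadratic: (j729)² + 88·j729 + 40000 = -491441 + j64152 → |·| ≈ 4.9561e+05, ∠ ≈ 172.56°
|H| = 2000000 / 4.9561e+05 ≈ 4.0354
Gain = 20 log₁₀(4.0354) ≈ 12.12 dB
∠H = 0.00° − 172.56° = -172.56°

12.1 dB, -172.6°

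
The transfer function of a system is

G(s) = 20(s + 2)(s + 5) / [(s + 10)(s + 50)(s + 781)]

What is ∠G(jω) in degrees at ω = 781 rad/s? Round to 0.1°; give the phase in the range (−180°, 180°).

-41.1°

At s = jω = j781:
zero (s+2): 2 + j781 → |·| = √(2²+781²) = √609965 ≈ 781, ∠ = arctan(781/2) ≈ 89.85°
zero (s+5): 5 + j781 → |·| = √(5²+781²) = √609986 ≈ 781.02, ∠ = arctan(781/5) ≈ 89.63°
pole (s+10): 10 + j781 → |·| = √(10²+781²) = √610061 ≈ 781.06, ∠ = arctan(781/10) ≈ 89.27°
pole (s+50): 50 + j781 → |·| = √(50²+781²) = √612461 ≈ 782.6, ∠ = arctan(781/50) ≈ 86.34°
pole (s+781): 781 + j781 → |·| = √(781²+781²) = √1219922 ≈ 1104.5, ∠ = arctan(781/781) ≈ 45.00°
∠G = 179.48° − 220.61° = -41.13°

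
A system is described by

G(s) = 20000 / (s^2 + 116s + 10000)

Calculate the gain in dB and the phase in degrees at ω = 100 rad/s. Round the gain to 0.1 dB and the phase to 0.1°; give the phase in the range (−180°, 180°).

4.7 dB, -90.0°

At s = jω = j100:
quadratic: (j100)² + 116·j100 + 10000 = 0 + j11600 → |·| ≈ 11600, ∠ ≈ 90.00°
|G| = 20000 / 11600 ≈ 1.7241
Gain = 20 log₁₀(1.7241) ≈ 4.73 dB
∠G = 0.00° − 90.00° = -90.00°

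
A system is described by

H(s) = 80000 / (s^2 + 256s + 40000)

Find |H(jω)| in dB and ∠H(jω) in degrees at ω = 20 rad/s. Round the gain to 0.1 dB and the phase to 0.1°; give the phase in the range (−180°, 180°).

At s = jω = j20:
quadratic: (j20)² + 256·j20 + 40000 = 39600 + j5120 → |·| ≈ 39930, ∠ ≈ 7.37°
|H| = 80000 / 39930 ≈ 2.0035
Gain = 20 log₁₀(2.0035) ≈ 6.04 dB
∠H = 0.00° − 7.37° = -7.37°

6.0 dB, -7.4°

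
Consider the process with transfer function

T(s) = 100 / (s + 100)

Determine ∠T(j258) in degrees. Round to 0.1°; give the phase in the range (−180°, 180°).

-68.8°

Substitute s = j258:
Numerator: 100 = 100 + j0
Denominator: (j258) + 100 = 100 + j258
|N| = √(100² + 0²) ≈ 100, ∠N ≈ 0.00°
|D| = √(100² + 258²) ≈ 276.7, ∠D ≈ 68.81°
∠T = 0.00° − 68.81° = -68.81°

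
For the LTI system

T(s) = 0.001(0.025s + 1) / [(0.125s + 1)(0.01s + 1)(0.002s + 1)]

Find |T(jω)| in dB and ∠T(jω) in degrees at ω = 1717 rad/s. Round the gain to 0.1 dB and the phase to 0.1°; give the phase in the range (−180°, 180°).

-109.8 dB, -161.5°

At ω = 1717 rad/s:
zero (1 + j1717·0.025) = 1 + j42.925 → |·| ≈ 42.937, ∠ ≈ 88.67°
pole (1 + j1717·0.125) = 1 + j214.625 → |·| ≈ 214.63, ∠ ≈ 89.73°
pole (1 + j1717·0.01) = 1 + j17.17 → |·| ≈ 17.199, ∠ ≈ 86.67°
pole (1 + j1717·0.002) = 1 + j3.434 → |·| ≈ 3.5766, ∠ ≈ 73.76°
|T| = 0.001 · 42.937 / (214.63 · 17.199 · 3.5766) ≈ 3.2521e-06
Gain = 20 log₁₀(3.2521e-06) ≈ -109.76 dB
∠T = (88.67°) − (89.73° + 86.67° + 73.76°) = -161.49°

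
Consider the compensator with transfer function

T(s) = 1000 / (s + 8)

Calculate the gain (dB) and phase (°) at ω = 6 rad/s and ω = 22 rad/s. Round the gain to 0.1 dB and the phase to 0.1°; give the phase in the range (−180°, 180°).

At s = jω = j6:
pole (s+8): 8 + j6 → |·| = √(8²+6²) = √100 ≈ 10, ∠ = arctan(6/8) ≈ 36.87°
|T| = 1000 / 10 ≈ 100
Gain = 20 log₁₀(100) ≈ 40.00 dB
∠T = 0.00° − 36.87° = -36.87°

At s = jω = j22:
pole (s+8): 8 + j22 → |·| = √(8²+22²) = √548 ≈ 23.409, ∠ = arctan(22/8) ≈ 70.02°
|T| = 1000 / 23.409 ≈ 42.719
Gain = 20 log₁₀(42.719) ≈ 32.61 dB
∠T = 0.00° − 70.02° = -70.02°

ω = 6: 40.0 dB, -36.9°; ω = 22: 32.6 dB, -70.0°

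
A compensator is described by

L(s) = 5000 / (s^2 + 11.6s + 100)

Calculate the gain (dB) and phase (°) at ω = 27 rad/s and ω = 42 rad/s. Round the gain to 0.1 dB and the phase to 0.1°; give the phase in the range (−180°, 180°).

At s = jω = j27:
quadratic: (j27)² + 11.6·j27 + 100 = -629 + j313.2 → |·| ≈ 702.66, ∠ ≈ 153.53°
|L| = 5000 / 702.66 ≈ 7.1158
Gain = 20 log₁₀(7.1158) ≈ 17.04 dB
∠L = 0.00° − 153.53° = -153.53°

At s = jω = j42:
quadratic: (j42)² + 11.6·j42 + 100 = -1664 + j487.2 → |·| ≈ 1733.9, ∠ ≈ 163.68°
|L| = 5000 / 1733.9 ≈ 2.8837
Gain = 20 log₁₀(2.8837) ≈ 9.20 dB
∠L = 0.00° − 163.68° = -163.68°

ω = 27: 17.0 dB, -153.5°; ω = 42: 9.2 dB, -163.7°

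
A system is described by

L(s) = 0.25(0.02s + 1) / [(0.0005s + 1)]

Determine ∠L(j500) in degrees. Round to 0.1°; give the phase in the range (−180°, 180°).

70.3°

At ω = 500 rad/s:
zero (1 + j500·0.02) = 1 + j10 → |·| ≈ 10.05, ∠ ≈ 84.29°
pole (1 + j500·0.0005) = 1 + j0.25 → |·| ≈ 1.0308, ∠ ≈ 14.04°
∠L = (84.29°) − (14.04°) = 70.25°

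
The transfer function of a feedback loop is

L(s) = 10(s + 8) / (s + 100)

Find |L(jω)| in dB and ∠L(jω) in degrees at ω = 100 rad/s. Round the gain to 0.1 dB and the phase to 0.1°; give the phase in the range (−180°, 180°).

At s = jω = j100:
zero (s+8): 8 + j100 → |·| = √(8²+100²) = √10064 ≈ 100.32, ∠ = arctan(100/8) ≈ 85.43°
pole (s+100): 100 + j100 → |·| = √(100²+100²) = √20000 ≈ 141.42, ∠ = arctan(100/100) ≈ 45.00°
|L| = 10 · 100.32 / 141.42 ≈ 7.0938
Gain = 20 log₁₀(7.0938) ≈ 17.02 dB
∠L = 85.43° − 45.00° = 40.43°

17.0 dB, 40.4°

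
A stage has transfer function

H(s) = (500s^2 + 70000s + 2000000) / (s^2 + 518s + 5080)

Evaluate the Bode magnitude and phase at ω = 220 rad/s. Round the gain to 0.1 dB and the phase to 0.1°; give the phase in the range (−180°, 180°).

Substitute s = j220:
Numerator: 500(j220)^2 + 70000(j220) + 2000000 = -22200000 + j15400000
Denominator: (j220)^2 + 518(j220) + 5080 = -43320 + j113960
|N| = √(22200000² + 15400000²) ≈ 2.7019e+07, ∠N ≈ 145.25°
|D| = √(43320² + 113960²) ≈ 1.2192e+05, ∠D ≈ 110.81°
|H| = 2.7019e+07 / 1.2192e+05 ≈ 221.61
Gain = 20 log₁₀(221.61) ≈ 46.91 dB
∠H = 145.25° − 110.81° = 34.44°

46.9 dB, 34.4°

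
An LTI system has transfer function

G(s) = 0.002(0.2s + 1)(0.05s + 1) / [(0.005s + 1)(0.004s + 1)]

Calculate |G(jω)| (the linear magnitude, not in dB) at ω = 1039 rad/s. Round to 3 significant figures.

0.955

At ω = 1039 rad/s:
zero (1 + j1039·0.2) = 1 + j207.8 → |·| ≈ 207.8, ∠ ≈ 89.72°
zero (1 + j1039·0.05) = 1 + j51.95 → |·| ≈ 51.96, ∠ ≈ 88.90°
pole (1 + j1039·0.005) = 1 + j5.195 → |·| ≈ 5.2904, ∠ ≈ 79.10°
pole (1 + j1039·0.004) = 1 + j4.156 → |·| ≈ 4.2746, ∠ ≈ 76.47°
|G| = 0.002 · 207.8 · 51.96 / (5.2904 · 4.2746) ≈ 0.95491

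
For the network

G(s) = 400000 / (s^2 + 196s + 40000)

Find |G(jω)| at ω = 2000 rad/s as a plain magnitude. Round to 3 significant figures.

At s = jω = j2000:
quadratic: (j2000)² + 196·j2000 + 40000 = -3960000 + j392000 → |·| ≈ 3.9794e+06, ∠ ≈ 174.35°
|G| = 400000 / 3.9794e+06 ≈ 0.10052

0.101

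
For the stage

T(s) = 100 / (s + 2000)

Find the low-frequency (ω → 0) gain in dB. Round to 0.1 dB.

T(0) = 100 / (2000) = 0.05
20 log₁₀(0.05) ≈ -26.02 dB

-26.0 dB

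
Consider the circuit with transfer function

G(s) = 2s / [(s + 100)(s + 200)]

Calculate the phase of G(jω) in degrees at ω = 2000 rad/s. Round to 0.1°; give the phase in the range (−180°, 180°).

-81.4°

At s = jω = j2000:
zero at origin: s = j2000 → |·| = 2000, ∠ = 90.00°
pole (s+100): 100 + j2000 → |·| = √(100²+2000²) = √4010000 ≈ 2002.5, ∠ = arctan(2000/100) ≈ 87.14°
pole (s+200): 200 + j2000 → |·| = √(200²+2000²) = √4040000 ≈ 2010, ∠ = arctan(2000/200) ≈ 84.29°
∠G = 90.00° − 171.43° = -81.43°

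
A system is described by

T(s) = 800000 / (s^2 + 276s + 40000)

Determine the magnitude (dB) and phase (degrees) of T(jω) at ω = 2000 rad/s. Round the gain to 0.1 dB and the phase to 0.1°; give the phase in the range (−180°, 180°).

-14.0 dB, -172.1°

At s = jω = j2000:
quadratic: (j2000)² + 276·j2000 + 40000 = -3960000 + j552000 → |·| ≈ 3.9983e+06, ∠ ≈ 172.06°
|T| = 800000 / 3.9983e+06 ≈ 0.20009
Gain = 20 log₁₀(0.20009) ≈ -13.98 dB
∠T = 0.00° − 172.06° = -172.06°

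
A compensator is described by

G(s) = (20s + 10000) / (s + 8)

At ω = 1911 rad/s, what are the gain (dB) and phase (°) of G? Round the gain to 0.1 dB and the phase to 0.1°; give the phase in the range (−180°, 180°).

26.3 dB, -14.4°

Substitute s = j1911:
Numerator: 20(j1911) + 10000 = 10000 + j38220
Denominator: (j1911) + 8 = 8 + j1911
|N| = √(10000² + 38220²) ≈ 39507, ∠N ≈ 75.34°
|D| = √(8² + 1911²) ≈ 1911, ∠D ≈ 89.76°
|G| = 39507 / 1911 ≈ 20.673
Gain = 20 log₁₀(20.673) ≈ 26.31 dB
∠G = 75.34° − 89.76° = -14.42°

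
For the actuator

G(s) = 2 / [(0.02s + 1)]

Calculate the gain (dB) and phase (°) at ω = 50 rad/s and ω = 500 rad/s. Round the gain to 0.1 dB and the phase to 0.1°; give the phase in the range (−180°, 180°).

ω = 50: 3.0 dB, -45.0°; ω = 500: -14.0 dB, -84.3°

At ω = 50 rad/s:
pole (1 + j50·0.02) = 1 + j1 → |·| ≈ 1.4142, ∠ ≈ 45.00°
|G| = 2 · 1 / (1.4142) ≈ 1.4142
Gain = 20 log₁₀(1.4142) ≈ 3.01 dB
∠G = (0°) − (45.00°) = -45.00°

At ω = 500 rad/s:
pole (1 + j500·0.02) = 1 + j10 → |·| ≈ 10.05, ∠ ≈ 84.29°
|G| = 2 · 1 / (10.05) ≈ 0.199
Gain = 20 log₁₀(0.199) ≈ -14.02 dB
∠G = (0°) − (84.29°) = -84.29°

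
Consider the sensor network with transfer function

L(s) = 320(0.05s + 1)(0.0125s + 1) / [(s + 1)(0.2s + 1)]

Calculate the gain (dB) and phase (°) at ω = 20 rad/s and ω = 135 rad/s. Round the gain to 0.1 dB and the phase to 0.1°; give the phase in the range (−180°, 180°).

ω = 20: 15.0 dB, -104.1°; ω = 135: 1.4 dB, -36.5°

At ω = 20 rad/s:
zero (1 + j20·0.05) = 1 + j1 → |·| ≈ 1.4142, ∠ ≈ 45.00°
zero (1 + j20·0.0125) = 1 + j0.25 → |·| ≈ 1.0308, ∠ ≈ 14.04°
pole (1 + j20·1) = 1 + j20 → |·| ≈ 20.025, ∠ ≈ 87.14°
pole (1 + j20·0.2) = 1 + j4 → |·| ≈ 4.1231, ∠ ≈ 75.96°
|L| = 320 · 1.4142 · 1.0308 / (20.025 · 4.1231) ≈ 5.6499
Gain = 20 log₁₀(5.6499) ≈ 15.04 dB
∠L = (45.00° + 14.04°) − (87.14° + 75.96°) = -104.06°

At ω = 135 rad/s:
zero (1 + j135·0.05) = 1 + j6.75 → |·| ≈ 6.8237, ∠ ≈ 81.57°
zero (1 + j135·0.0125) = 1 + j1.6875 → |·| ≈ 1.9615, ∠ ≈ 59.35°
pole (1 + j135·1) = 1 + j135 → |·| ≈ 135, ∠ ≈ 89.58°
pole (1 + j135·0.2) = 1 + j27 → |·| ≈ 27.019, ∠ ≈ 87.88°
|L| = 320 · 6.8237 · 1.9615 / (135 · 27.019) ≈ 1.1742
Gain = 20 log₁₀(1.1742) ≈ 1.39 dB
∠L = (81.57° + 59.35°) − (89.58° + 87.88°) = -36.54°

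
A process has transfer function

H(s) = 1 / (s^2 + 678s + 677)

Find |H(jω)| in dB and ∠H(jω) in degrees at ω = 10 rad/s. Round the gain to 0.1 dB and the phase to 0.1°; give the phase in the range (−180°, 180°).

-76.7 dB, -85.1°

Substitute s = j10:
Numerator: 1 = 1 + j0
Denominator: (j10)^2 + 678(j10) + 677 = 577 + j6780
|N| = √(1² + 0²) ≈ 1, ∠N ≈ 0.00°
|D| = √(577² + 6780²) ≈ 6804.5, ∠D ≈ 85.14°
|H| = 1 / 6804.5 ≈ 0.00014696
Gain = 20 log₁₀(0.00014696) ≈ -76.66 dB
∠H = 0.00° − 85.14° = -85.14°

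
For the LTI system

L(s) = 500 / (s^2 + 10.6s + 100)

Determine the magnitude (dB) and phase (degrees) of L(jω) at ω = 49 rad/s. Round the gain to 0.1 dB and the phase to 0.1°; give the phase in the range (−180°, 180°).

At s = jω = j49:
quadratic: (j49)² + 10.6·j49 + 100 = -2301 + j519.4 → |·| ≈ 2358.9, ∠ ≈ 167.28°
|L| = 500 / 2358.9 ≈ 0.21196
Gain = 20 log₁₀(0.21196) ≈ -13.47 dB
∠L = 0.00° − 167.28° = -167.28°

-13.5 dB, -167.3°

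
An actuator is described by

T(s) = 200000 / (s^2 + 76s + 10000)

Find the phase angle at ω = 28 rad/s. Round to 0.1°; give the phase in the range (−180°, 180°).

At s = jω = j28:
quadratic: (j28)² + 76·j28 + 10000 = 9216 + j2128 → |·| ≈ 9458.5, ∠ ≈ 13.00°
∠T = 0.00° − 13.00° = -13.00°

-13.0°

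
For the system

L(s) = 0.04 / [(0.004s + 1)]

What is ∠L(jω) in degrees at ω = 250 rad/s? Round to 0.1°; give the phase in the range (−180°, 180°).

At ω = 250 rad/s:
pole (1 + j250·0.004) = 1 + j1 → |·| ≈ 1.4142, ∠ ≈ 45.00°
∠L = (0°) − (45.00°) = -45.00°

-45.0°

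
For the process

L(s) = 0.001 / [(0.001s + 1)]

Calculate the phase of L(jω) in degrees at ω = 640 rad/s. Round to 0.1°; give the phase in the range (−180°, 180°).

At ω = 640 rad/s:
pole (1 + j640·0.001) = 1 + j0.64 → |·| ≈ 1.1873, ∠ ≈ 32.62°
∠L = (0°) − (32.62°) = -32.62°

-32.6°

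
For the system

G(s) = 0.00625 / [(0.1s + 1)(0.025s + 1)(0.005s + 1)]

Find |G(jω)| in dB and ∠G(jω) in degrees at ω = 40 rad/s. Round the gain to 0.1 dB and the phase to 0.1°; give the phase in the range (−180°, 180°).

At ω = 40 rad/s:
pole (1 + j40·0.1) = 1 + j4 → |·| ≈ 4.1231, ∠ ≈ 75.96°
pole (1 + j40·0.025) = 1 + j1 → |·| ≈ 1.4142, ∠ ≈ 45.00°
pole (1 + j40·0.005) = 1 + j0.2 → |·| ≈ 1.0198, ∠ ≈ 11.31°
|G| = 0.00625 · 1 / (4.1231 · 1.4142 · 1.0198) ≈ 0.0010511
Gain = 20 log₁₀(0.0010511) ≈ -59.57 dB
∠G = (0°) − (75.96° + 45.00° + 11.31°) = -132.27°

-59.6 dB, -132.3°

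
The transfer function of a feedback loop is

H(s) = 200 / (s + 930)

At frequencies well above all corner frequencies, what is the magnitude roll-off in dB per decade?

-20 dB/decade

Each pole contributes −20 dB/decade at high frequency; each zero contributes +20 dB/decade.
Net: 0 zero(s) − 1 pole(s) → -20 dB/decade.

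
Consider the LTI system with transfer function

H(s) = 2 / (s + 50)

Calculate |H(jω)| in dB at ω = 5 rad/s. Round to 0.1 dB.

-28.0 dB

Substitute s = j5:
Numerator: 2 = 2 + j0
Denominator: (j5) + 50 = 50 + j5
|N| = √(2² + 0²) ≈ 2, ∠N ≈ 0.00°
|D| = √(50² + 5²) ≈ 50.249, ∠D ≈ 5.71°
|H| = 2 / 50.249 ≈ 0.039802
Gain = 20 log₁₀(0.039802) ≈ -28.00 dB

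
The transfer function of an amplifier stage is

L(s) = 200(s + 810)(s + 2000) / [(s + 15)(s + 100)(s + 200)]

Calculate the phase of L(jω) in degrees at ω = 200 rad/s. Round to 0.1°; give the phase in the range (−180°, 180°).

At s = jω = j200:
zero (s+810): 810 + j200 → |·| = √(810²+200²) = √696100 ≈ 834.33, ∠ = arctan(200/810) ≈ 13.87°
zero (s+2000): 2000 + j200 → |·| = √(2000²+200²) = √4040000 ≈ 2010, ∠ = arctan(200/2000) ≈ 5.71°
pole (s+15): 15 + j200 → |·| = √(15²+200²) = √40225 ≈ 200.56, ∠ = arctan(200/15) ≈ 85.71°
pole (s+100): 100 + j200 → |·| = √(100²+200²) = √50000 ≈ 223.61, ∠ = arctan(200/100) ≈ 63.43°
pole (s+200): 200 + j200 → |·| = √(200²+200²) = √80000 ≈ 282.84, ∠ = arctan(200/200) ≈ 45.00°
∠L = 19.58° − 194.14° = -174.56°

-174.6°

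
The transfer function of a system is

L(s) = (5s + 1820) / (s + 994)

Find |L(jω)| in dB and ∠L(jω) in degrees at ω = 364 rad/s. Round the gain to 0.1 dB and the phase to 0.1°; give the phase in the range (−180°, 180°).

Substitute s = j364:
Numerator: 5(j364) + 1820 = 1820 + j1820
Denominator: (j364) + 994 = 994 + j364
|N| = √(1820² + 1820²) ≈ 2573.9, ∠N ≈ 45.00°
|D| = √(994² + 364²) ≈ 1058.6, ∠D ≈ 20.11°
|L| = 2573.9 / 1058.6 ≈ 2.4314
Gain = 20 log₁₀(2.4314) ≈ 7.72 dB
∠L = 45.00° − 20.11° = 24.89°

7.7 dB, 24.9°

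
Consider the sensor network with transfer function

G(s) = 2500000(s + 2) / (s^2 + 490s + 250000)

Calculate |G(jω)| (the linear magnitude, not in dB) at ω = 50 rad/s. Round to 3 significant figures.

At s = jω = j50:
zero (s+2): 2 + j50 → |·| = √(2²+50²) = √2504 ≈ 50.04, ∠ = arctan(50/2) ≈ 87.71°
quadratic: (j50)² + 490·j50 + 250000 = 247500 + j24500 → |·| ≈ 2.4871e+05, ∠ ≈ 5.65°
|G| = 2500000 · 50.04 / 2.4871e+05 ≈ 503

503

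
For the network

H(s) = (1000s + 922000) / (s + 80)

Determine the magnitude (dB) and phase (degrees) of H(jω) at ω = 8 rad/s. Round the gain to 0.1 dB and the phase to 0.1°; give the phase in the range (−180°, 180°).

81.2 dB, -5.2°

Substitute s = j8:
Numerator: 1000(j8) + 922000 = 922000 + j8000
Denominator: (j8) + 80 = 80 + j8
|N| = √(922000² + 8000²) ≈ 9.2203e+05, ∠N ≈ 0.50°
|D| = √(80² + 8²) ≈ 80.399, ∠D ≈ 5.71°
|H| = 9.2203e+05 / 80.399 ≈ 11468
Gain = 20 log₁₀(11468) ≈ 81.19 dB
∠H = 0.50° − 5.71° = -5.21°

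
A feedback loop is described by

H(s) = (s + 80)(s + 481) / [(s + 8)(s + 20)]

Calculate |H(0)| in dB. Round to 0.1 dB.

H(0) = 1·80·481 / (8·20) = 240.5
20 log₁₀(240.5) ≈ 47.62 dB

47.6 dB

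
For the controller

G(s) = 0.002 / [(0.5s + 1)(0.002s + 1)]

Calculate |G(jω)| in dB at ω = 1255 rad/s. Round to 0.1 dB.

At ω = 1255 rad/s:
pole (1 + j1255·0.5) = 1 + j627.5 → |·| ≈ 627.5, ∠ ≈ 89.91°
pole (1 + j1255·0.002) = 1 + j2.51 → |·| ≈ 2.7019, ∠ ≈ 68.28°
|G| = 0.002 · 1 / (627.5 · 2.7019) ≈ 1.1796e-06
Gain = 20 log₁₀(1.1796e-06) ≈ -118.57 dB

-118.6 dB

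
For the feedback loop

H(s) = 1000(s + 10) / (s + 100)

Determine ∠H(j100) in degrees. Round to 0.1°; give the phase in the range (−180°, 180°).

39.3°

At s = jω = j100:
zero (s+10): 10 + j100 → |·| = √(10²+100²) = √10100 ≈ 100.5, ∠ = arctan(100/10) ≈ 84.29°
pole (s+100): 100 + j100 → |·| = √(100²+100²) = √20000 ≈ 141.42, ∠ = arctan(100/100) ≈ 45.00°
∠H = 84.29° − 45.00° = 39.29°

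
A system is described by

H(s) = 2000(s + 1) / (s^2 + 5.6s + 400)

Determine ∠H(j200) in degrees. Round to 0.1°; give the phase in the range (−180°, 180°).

-88.7°

At s = jω = j200:
zero (s+1): 1 + j200 → |·| = √(1²+200²) = √40001 ≈ 200, ∠ = arctan(200/1) ≈ 89.71°
quadratic: (j200)² + 5.6·j200 + 400 = -39600 + j1120 → |·| ≈ 39616, ∠ ≈ 178.38°
∠H = 89.71° − 178.38° = -88.67°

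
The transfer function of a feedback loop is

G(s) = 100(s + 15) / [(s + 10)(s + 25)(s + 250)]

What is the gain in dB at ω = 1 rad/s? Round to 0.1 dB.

-32.4 dB

At s = jω = j1:
zero (s+15): 15 + j1 → |·| = √(15²+1²) = √226 ≈ 15.033, ∠ = arctan(1/15) ≈ 3.81°
pole (s+10): 10 + j1 → |·| = √(10²+1²) = √101 ≈ 10.05, ∠ = arctan(1/10) ≈ 5.71°
pole (s+25): 25 + j1 → |·| = √(25²+1²) = √626 ≈ 25.02, ∠ = arctan(1/25) ≈ 2.29°
pole (s+250): 250 + j1 → |·| = √(250²+1²) = √62501 ≈ 250, ∠ = arctan(1/250) ≈ 0.23°
|G| = 100 · 15.033 / 62863 ≈ 0.023914
Gain = 20 log₁₀(0.023914) ≈ -32.43 dB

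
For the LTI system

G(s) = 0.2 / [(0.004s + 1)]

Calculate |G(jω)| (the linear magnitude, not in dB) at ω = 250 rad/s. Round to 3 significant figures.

0.141

At ω = 250 rad/s:
pole (1 + j250·0.004) = 1 + j1 → |·| ≈ 1.4142, ∠ ≈ 45.00°
|G| = 0.2 · 1 / (1.4142) ≈ 0.14142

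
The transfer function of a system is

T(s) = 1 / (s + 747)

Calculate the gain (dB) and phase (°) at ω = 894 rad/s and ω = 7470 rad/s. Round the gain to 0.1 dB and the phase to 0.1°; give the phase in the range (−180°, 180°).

Substitute s = j894:
Numerator: 1 = 1 + j0
Denominator: (j894) + 747 = 747 + j894
|N| = √(1² + 0²) ≈ 1, ∠N ≈ 0.00°
|D| = √(747² + 894²) ≈ 1165, ∠D ≈ 50.12°
|T| = 1 / 1165 ≈ 0.00085837
Gain = 20 log₁₀(0.00085837) ≈ -61.33 dB
∠T = 0.00° − 50.12° = -50.12°

Substitute s = j7470:
Numerator: 1 = 1 + j0
Denominator: (j7470) + 747 = 747 + j7470
|N| = √(1² + 0²) ≈ 1, ∠N ≈ 0.00°
|D| = √(747² + 7470²) ≈ 7507.3, ∠D ≈ 84.29°
|T| = 1 / 7507.3 ≈ 0.0001332
Gain = 20 log₁₀(0.0001332) ≈ -77.51 dB
∠T = 0.00° − 84.29° = -84.29°

ω = 894: -61.3 dB, -50.1°; ω = 7470: -77.5 dB, -84.3°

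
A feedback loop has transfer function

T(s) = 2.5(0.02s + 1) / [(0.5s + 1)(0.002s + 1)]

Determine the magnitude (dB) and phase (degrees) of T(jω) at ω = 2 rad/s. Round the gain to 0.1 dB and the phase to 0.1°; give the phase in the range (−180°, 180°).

5.0 dB, -42.9°

At ω = 2 rad/s:
zero (1 + j2·0.02) = 1 + j0.04 → |·| ≈ 1.0008, ∠ ≈ 2.29°
pole (1 + j2·0.5) = 1 + j1 → |·| ≈ 1.4142, ∠ ≈ 45.00°
pole (1 + j2·0.002) = 1 + j0.004 → |·| ≈ 1, ∠ ≈ 0.23°
|T| = 2.5 · 1.0008 / (1.4142 · 1) ≈ 1.7692
Gain = 20 log₁₀(1.7692) ≈ 4.96 dB
∠T = (2.29°) − (45.00° + 0.23°) = -42.94°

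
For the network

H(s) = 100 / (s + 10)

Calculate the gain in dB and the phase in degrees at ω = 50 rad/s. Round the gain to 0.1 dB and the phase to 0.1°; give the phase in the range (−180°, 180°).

5.9 dB, -78.7°

Substitute s = j50:
Numerator: 100 = 100 + j0
Denominator: (j50) + 10 = 10 + j50
|N| = √(100² + 0²) ≈ 100, ∠N ≈ 0.00°
|D| = √(10² + 50²) ≈ 50.99, ∠D ≈ 78.69°
|H| = 100 / 50.99 ≈ 1.9612
Gain = 20 log₁₀(1.9612) ≈ 5.85 dB
∠H = 0.00° − 78.69° = -78.69°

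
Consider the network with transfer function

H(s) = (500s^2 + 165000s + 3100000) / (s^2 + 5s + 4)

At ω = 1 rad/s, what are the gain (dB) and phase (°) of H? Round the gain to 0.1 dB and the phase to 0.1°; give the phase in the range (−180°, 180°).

Substitute s = j1:
Numerator: 500(j1)^2 + 165000(j1) + 3100000 = 3099500 + j165000
Denominator: (j1)^2 + 5(j1) + 4 = 3 + j5
|N| = √(3099500² + 165000²) ≈ 3.1039e+06, ∠N ≈ 3.05°
|D| = √(3² + 5²) ≈ 5.831, ∠D ≈ 59.04°
|H| = 3.1039e+06 / 5.831 ≈ 5.3231e+05
Gain = 20 log₁₀(5.3231e+05) ≈ 114.52 dB
∠H = 3.05° − 59.04° = -55.99°

114.5 dB, -56.0°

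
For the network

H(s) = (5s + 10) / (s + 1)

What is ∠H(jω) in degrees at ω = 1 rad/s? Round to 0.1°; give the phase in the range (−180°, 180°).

Substitute s = j1:
Numerator: 5(j1) + 10 = 10 + j5
Denominator: (j1) + 1 = 1 + j1
|N| = √(10² + 5²) ≈ 11.18, ∠N ≈ 26.57°
|D| = √(1² + 1²) ≈ 1.4142, ∠D ≈ 45.00°
∠H = 26.57° − 45.00° = -18.43°

-18.4°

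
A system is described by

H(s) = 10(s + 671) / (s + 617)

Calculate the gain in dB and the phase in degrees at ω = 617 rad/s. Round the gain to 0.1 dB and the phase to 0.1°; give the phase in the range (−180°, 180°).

20.4 dB, -2.4°

At s = jω = j617:
zero (s+671): 671 + j617 → |·| = √(671²+617²) = √830930 ≈ 911.55, ∠ = arctan(617/671) ≈ 42.60°
pole (s+617): 617 + j617 → |·| = √(617²+617²) = √761378 ≈ 872.57, ∠ = arctan(617/617) ≈ 45.00°
|H| = 10 · 911.55 / 872.57 ≈ 10.447
Gain = 20 log₁₀(10.447) ≈ 20.38 dB
∠H = 42.60° − 45.00° = -2.40°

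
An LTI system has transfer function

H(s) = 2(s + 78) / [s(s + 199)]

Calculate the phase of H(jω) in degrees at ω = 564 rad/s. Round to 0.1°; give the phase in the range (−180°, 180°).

-78.4°

At s = jω = j564:
zero (s+78): 78 + j564 → |·| = √(78²+564²) = √324180 ≈ 569.37, ∠ = arctan(564/78) ≈ 82.13°
pole (s+199): 199 + j564 → |·| = √(199²+564²) = √357697 ≈ 598.08, ∠ = arctan(564/199) ≈ 70.57°
pole at origin: |s| = 564, ∠ = 90.00° (in denominator)
∠H = 82.13° − 160.57° = -78.44°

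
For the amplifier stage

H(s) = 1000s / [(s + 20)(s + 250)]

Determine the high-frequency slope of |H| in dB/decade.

-20 dB/decade

Each pole contributes −20 dB/decade at high frequency; each zero contributes +20 dB/decade.
Net: 1 zero(s) − 2 pole(s) → -20 dB/decade.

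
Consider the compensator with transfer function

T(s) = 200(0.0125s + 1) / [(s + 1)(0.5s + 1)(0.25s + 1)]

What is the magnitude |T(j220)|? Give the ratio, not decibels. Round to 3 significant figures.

0.000440

At ω = 220 rad/s:
zero (1 + j220·0.0125) = 1 + j2.75 → |·| ≈ 2.9262, ∠ ≈ 70.02°
pole (1 + j220·1) = 1 + j220 → |·| ≈ 220, ∠ ≈ 89.74°
pole (1 + j220·0.5) = 1 + j110 → |·| ≈ 110, ∠ ≈ 89.48°
pole (1 + j220·0.25) = 1 + j55 → |·| ≈ 55.009, ∠ ≈ 88.96°
|T| = 200 · 2.9262 / (220 · 110 · 55.009) ≈ 0.00043963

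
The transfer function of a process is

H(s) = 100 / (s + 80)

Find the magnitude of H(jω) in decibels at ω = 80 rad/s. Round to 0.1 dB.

Substitute s = j80:
Numerator: 100 = 100 + j0
Denominator: (j80) + 80 = 80 + j80
|N| = √(100² + 0²) ≈ 100, ∠N ≈ 0.00°
|D| = √(80² + 80²) ≈ 113.14, ∠D ≈ 45.00°
|H| = 100 / 113.14 ≈ 0.88386
Gain = 20 log₁₀(0.88386) ≈ -1.07 dB

-1.1 dB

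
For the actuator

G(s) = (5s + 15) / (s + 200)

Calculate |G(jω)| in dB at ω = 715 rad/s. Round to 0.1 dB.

Substitute s = j715:
Numerator: 5(j715) + 15 = 15 + j3575
Denominator: (j715) + 200 = 200 + j715
|N| = √(15² + 3575²) ≈ 3575, ∠N ≈ 89.76°
|D| = √(200² + 715²) ≈ 742.45, ∠D ≈ 74.37°
|G| = 3575 / 742.45 ≈ 4.8151
Gain = 20 log₁₀(4.8151) ≈ 13.65 dB

13.7 dB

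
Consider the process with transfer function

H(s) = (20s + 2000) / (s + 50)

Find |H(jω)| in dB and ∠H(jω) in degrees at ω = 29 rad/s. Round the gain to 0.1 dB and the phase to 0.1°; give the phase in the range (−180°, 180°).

Substitute s = j29:
Numerator: 20(j29) + 2000 = 2000 + j580
Denominator: (j29) + 50 = 50 + j29
|N| = √(2000² + 580²) ≈ 2082.4, ∠N ≈ 16.17°
|D| = √(50² + 29²) ≈ 57.801, ∠D ≈ 30.11°
|H| = 2082.4 / 57.801 ≈ 36.027
Gain = 20 log₁₀(36.027) ≈ 31.13 dB
∠H = 16.17° − 30.11° = -13.94°

31.1 dB, -13.9°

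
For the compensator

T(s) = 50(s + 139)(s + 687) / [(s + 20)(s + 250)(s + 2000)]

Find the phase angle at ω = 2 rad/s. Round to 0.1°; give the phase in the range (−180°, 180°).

At s = jω = j2:
zero (s+139): 139 + j2 → |·| = √(139²+2²) = √19325 ≈ 139.01, ∠ = arctan(2/139) ≈ 0.82°
zero (s+687): 687 + j2 → |·| = √(687²+2²) = √471973 ≈ 687, ∠ = arctan(2/687) ≈ 0.17°
pole (s+20): 20 + j2 → |·| = √(20²+2²) = √404 ≈ 20.1, ∠ = arctan(2/20) ≈ 5.71°
pole (s+250): 250 + j2 → |·| = √(250²+2²) = √62504 ≈ 250.01, ∠ = arctan(2/250) ≈ 0.46°
pole (s+2000): 2000 + j2 → |·| = √(2000²+2²) = √4000004 ≈ 2000, ∠ = arctan(2/2000) ≈ 0.06°
∠T = 0.99° − 6.23° = -5.24°

-5.2°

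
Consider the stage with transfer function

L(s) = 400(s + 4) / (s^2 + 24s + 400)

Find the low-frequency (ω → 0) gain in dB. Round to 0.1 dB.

L(0) = 400·4 / 400 = 4
20 log₁₀(4) ≈ 12.04 dB

12.0 dB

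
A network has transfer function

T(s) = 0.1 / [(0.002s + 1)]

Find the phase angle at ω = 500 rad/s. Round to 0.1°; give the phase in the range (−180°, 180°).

At ω = 500 rad/s:
pole (1 + j500·0.002) = 1 + j1 → |·| ≈ 1.4142, ∠ ≈ 45.00°
∠T = (0°) − (45.00°) = -45.00°

-45.0°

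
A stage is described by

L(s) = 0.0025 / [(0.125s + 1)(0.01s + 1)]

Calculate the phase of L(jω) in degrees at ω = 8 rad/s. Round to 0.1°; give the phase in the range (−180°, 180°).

At ω = 8 rad/s:
pole (1 + j8·0.125) = 1 + j1 → |·| ≈ 1.4142, ∠ ≈ 45.00°
pole (1 + j8·0.01) = 1 + j0.08 → |·| ≈ 1.0032, ∠ ≈ 4.57°
∠L = (0°) − (45.00° + 4.57°) = -49.57°

-49.6°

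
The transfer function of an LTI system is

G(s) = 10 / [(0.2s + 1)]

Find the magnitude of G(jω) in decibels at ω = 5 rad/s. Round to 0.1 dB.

17.0 dB

At ω = 5 rad/s:
pole (1 + j5·0.2) = 1 + j1 → |·| ≈ 1.4142, ∠ ≈ 45.00°
|G| = 10 · 1 / (1.4142) ≈ 7.0711
Gain = 20 log₁₀(7.0711) ≈ 16.99 dB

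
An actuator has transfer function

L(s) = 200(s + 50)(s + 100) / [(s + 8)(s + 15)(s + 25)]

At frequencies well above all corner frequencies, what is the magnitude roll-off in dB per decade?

-20 dB/decade

Each pole contributes −20 dB/decade at high frequency; each zero contributes +20 dB/decade.
Net: 2 zero(s) − 3 pole(s) → -20 dB/decade.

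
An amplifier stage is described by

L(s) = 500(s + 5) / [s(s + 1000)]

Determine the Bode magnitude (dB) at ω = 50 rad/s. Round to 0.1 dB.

At s = jω = j50:
zero (s+5): 5 + j50 → |·| = √(5²+50²) = √2525 ≈ 50.249, ∠ = arctan(50/5) ≈ 84.29°
pole (s+1000): 1000 + j50 → |·| = √(1000²+50²) = √1002500 ≈ 1001.2, ∠ = arctan(50/1000) ≈ 2.86°
pole at origin: |s| = 50, ∠ = 90.00° (in denominator)
|L| = 500 · 50.249 / 50060 ≈ 0.50189
Gain = 20 log₁₀(0.50189) ≈ -5.99 dB

-6.0 dB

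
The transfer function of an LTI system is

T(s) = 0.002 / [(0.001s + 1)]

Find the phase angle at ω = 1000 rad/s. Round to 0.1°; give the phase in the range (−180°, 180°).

At ω = 1000 rad/s:
pole (1 + j1000·0.001) = 1 + j1 → |·| ≈ 1.4142, ∠ ≈ 45.00°
∠T = (0°) − (45.00°) = -45.00°

-45.0°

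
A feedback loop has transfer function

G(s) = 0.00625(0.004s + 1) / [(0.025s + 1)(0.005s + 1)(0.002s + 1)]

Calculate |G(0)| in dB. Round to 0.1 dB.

-44.1 dB

G(0) = 0.00625 · 1 / 1 = 0.00625
20 log₁₀(0.00625) ≈ -44.08 dB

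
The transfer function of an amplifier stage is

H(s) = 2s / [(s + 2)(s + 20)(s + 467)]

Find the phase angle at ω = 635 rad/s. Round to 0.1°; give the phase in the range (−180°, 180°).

At s = jω = j635:
zero at origin: s = j635 → |·| = 635, ∠ = 90.00°
pole (s+2): 2 + j635 → |·| = √(2²+635²) = √403229 ≈ 635, ∠ = arctan(635/2) ≈ 89.82°
pole (s+20): 20 + j635 → |·| = √(20²+635²) = √403625 ≈ 635.31, ∠ = arctan(635/20) ≈ 88.20°
pole (s+467): 467 + j635 → |·| = √(467²+635²) = √621314 ≈ 788.23, ∠ = arctan(635/467) ≈ 53.67°
∠H = 90.00° − 231.69° = -141.69°

-141.7°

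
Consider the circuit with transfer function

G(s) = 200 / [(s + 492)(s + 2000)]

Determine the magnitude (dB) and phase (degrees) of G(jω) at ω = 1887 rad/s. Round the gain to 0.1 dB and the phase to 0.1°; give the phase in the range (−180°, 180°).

At s = jω = j1887:
pole (s+492): 492 + j1887 → |·| = √(492²+1887²) = √3802833 ≈ 1950.1, ∠ = arctan(1887/492) ≈ 75.39°
pole (s+2000): 2000 + j1887 → |·| = √(2000²+1887²) = √7560769 ≈ 2749.7, ∠ = arctan(1887/2000) ≈ 43.33°
|G| = 200 / 5.3622e+06 ≈ 3.7298e-05
Gain = 20 log₁₀(3.7298e-05) ≈ -88.57 dB
∠G = 0.00° − 118.72° = -118.72°

-88.6 dB, -118.7°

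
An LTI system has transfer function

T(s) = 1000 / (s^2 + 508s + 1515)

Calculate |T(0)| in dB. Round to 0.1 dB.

T(0) = 1000 / 1515 ≈ 0.66007
20 log₁₀(0.66007) ≈ -3.61 dB

-3.6 dB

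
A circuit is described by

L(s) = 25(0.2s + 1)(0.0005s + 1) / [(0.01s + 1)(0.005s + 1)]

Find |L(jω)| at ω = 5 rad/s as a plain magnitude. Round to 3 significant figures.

35.3

At ω = 5 rad/s:
zero (1 + j5·0.2) = 1 + j1 → |·| ≈ 1.4142, ∠ ≈ 45.00°
zero (1 + j5·0.0005) = 1 + j0.0025 → |·| ≈ 1, ∠ ≈ 0.14°
pole (1 + j5·0.01) = 1 + j0.05 → |·| ≈ 1.0012, ∠ ≈ 2.86°
pole (1 + j5·0.005) = 1 + j0.025 → |·| ≈ 1.0003, ∠ ≈ 1.43°
|L| = 25 · 1.4142 · 1 / (1.0012 · 1.0003) ≈ 35.302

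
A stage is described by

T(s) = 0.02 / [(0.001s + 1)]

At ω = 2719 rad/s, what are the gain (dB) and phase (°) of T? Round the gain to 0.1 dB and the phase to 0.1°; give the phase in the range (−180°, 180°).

At ω = 2719 rad/s:
pole (1 + j2719·0.001) = 1 + j2.719 → |·| ≈ 2.8971, ∠ ≈ 69.81°
|T| = 0.02 · 1 / (2.8971) ≈ 0.0069035
Gain = 20 log₁₀(0.0069035) ≈ -43.22 dB
∠T = (0°) − (69.81°) = -69.81°

-43.2 dB, -69.8°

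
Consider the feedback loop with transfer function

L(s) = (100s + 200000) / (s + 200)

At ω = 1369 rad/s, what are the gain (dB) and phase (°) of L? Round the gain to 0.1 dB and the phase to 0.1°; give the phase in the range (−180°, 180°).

Substitute s = j1369:
Numerator: 100(j1369) + 200000 = 200000 + j136900
Denominator: (j1369) + 200 = 200 + j1369
|N| = √(200000² + 136900²) ≈ 2.4237e+05, ∠N ≈ 34.39°
|D| = √(200² + 1369²) ≈ 1383.5, ∠D ≈ 81.69°
|L| = 2.4237e+05 / 1383.5 ≈ 175.19
Gain = 20 log₁₀(175.19) ≈ 44.87 dB
∠L = 34.39° − 81.69° = -47.30°

44.9 dB, -47.3°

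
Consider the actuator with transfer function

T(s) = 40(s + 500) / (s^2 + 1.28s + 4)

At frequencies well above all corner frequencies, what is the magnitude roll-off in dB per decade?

-20 dB/decade

Each pole contributes −20 dB/decade at high frequency; each zero contributes +20 dB/decade.
Net: 1 zero(s) − 2 pole(s) → -20 dB/decade.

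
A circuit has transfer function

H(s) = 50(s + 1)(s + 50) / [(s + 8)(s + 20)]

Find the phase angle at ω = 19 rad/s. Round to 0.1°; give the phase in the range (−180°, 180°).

At s = jω = j19:
zero (s+1): 1 + j19 → |·| = √(1²+19²) = √362 ≈ 19.026, ∠ = arctan(19/1) ≈ 86.99°
zero (s+50): 50 + j19 → |·| = √(50²+19²) = √2861 ≈ 53.488, ∠ = arctan(19/50) ≈ 20.81°
pole (s+8): 8 + j19 → |·| = √(8²+19²) = √425 ≈ 20.616, ∠ = arctan(19/8) ≈ 67.17°
pole (s+20): 20 + j19 → |·| = √(20²+19²) = √761 ≈ 27.586, ∠ = arctan(19/20) ≈ 43.53°
∠H = 107.80° − 110.70° = -2.90°

-2.9°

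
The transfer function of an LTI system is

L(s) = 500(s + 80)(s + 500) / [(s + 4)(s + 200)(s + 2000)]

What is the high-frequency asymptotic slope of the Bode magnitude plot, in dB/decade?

-20 dB/decade

Each pole contributes −20 dB/decade at high frequency; each zero contributes +20 dB/decade.
Net: 2 zero(s) − 3 pole(s) → -20 dB/decade.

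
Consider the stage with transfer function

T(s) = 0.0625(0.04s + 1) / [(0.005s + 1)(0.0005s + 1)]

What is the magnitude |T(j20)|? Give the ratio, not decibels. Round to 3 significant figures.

0.0796

At ω = 20 rad/s:
zero (1 + j20·0.04) = 1 + j0.8 → |·| ≈ 1.2806, ∠ ≈ 38.66°
pole (1 + j20·0.005) = 1 + j0.1 → |·| ≈ 1.005, ∠ ≈ 5.71°
pole (1 + j20·0.0005) = 1 + j0.01 → |·| ≈ 1, ∠ ≈ 0.57°
|T| = 0.0625 · 1.2806 / (1.005 · 1) ≈ 0.079639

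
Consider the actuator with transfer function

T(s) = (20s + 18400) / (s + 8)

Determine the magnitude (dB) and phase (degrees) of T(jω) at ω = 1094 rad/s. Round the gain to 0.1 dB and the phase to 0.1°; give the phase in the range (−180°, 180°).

Substitute s = j1094:
Numerator: 20(j1094) + 18400 = 18400 + j21880
Denominator: (j1094) + 8 = 8 + j1094
|N| = √(18400² + 21880²) ≈ 28588, ∠N ≈ 49.94°
|D| = √(8² + 1094²) ≈ 1094, ∠D ≈ 89.58°
|T| = 28588 / 1094 ≈ 26.132
Gain = 20 log₁₀(26.132) ≈ 28.34 dB
∠T = 49.94° − 89.58° = -39.64°

28.3 dB, -39.6°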